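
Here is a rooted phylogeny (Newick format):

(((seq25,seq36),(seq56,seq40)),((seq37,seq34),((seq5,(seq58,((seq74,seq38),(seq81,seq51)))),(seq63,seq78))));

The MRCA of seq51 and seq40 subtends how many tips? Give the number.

14

The MRCA of seq51 and seq40 is the root, so the clade is the entire tree.
That clade contains 14 terminal taxa: seq25, seq34, seq36, seq37, seq38, seq40, seq5, seq51, seq56, seq58, seq63, seq74, seq78, seq81.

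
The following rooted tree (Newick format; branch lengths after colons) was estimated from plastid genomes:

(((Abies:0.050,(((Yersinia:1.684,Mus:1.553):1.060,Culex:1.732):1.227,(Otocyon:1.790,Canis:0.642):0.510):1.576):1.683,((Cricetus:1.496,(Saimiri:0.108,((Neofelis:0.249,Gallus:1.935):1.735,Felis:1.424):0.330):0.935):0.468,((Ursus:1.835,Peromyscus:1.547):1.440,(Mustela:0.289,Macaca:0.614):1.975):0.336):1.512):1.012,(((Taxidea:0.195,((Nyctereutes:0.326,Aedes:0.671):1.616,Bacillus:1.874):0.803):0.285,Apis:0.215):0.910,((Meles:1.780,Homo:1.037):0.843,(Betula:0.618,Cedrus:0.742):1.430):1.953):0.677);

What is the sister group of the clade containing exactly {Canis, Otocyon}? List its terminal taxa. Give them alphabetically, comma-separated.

The clade containing exactly {Canis, Otocyon} attaches to the tree at the node subtending (((Yersinia,Mus),Culex),(Otocyon,Canis)).
The other lineage descending from that same node — the sister group — is ((Yersinia,Mus),Culex); its 3 tips in alphabetical order are the answer.

Culex, Mus, Yersinia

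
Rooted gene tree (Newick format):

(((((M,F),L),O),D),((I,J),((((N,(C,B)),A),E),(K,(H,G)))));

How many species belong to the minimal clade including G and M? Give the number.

15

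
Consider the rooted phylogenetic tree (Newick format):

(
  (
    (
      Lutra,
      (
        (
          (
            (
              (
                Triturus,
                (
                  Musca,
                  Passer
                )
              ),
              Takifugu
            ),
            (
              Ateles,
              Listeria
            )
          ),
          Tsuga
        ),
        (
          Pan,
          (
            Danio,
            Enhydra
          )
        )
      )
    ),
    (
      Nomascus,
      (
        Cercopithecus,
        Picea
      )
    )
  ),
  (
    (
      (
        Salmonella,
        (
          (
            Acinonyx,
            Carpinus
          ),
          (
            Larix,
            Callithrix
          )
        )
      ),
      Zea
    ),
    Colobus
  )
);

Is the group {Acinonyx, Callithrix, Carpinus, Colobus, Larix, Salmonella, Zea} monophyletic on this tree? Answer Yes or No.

The most recent common ancestor of these taxa subtends (((Salmonella,((Acinonyx,Carpinus),(Larix,Callithrix))),Zea),Colobus).
That clade has exactly 7 tips — every listed taxon and nothing else — so the group is monophyletic.

Yes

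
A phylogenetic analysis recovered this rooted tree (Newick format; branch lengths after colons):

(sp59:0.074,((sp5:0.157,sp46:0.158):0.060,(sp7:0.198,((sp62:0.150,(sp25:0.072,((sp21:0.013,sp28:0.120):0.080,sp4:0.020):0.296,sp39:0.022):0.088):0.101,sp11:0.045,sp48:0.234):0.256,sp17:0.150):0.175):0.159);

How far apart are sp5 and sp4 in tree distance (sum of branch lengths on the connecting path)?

The path runs sp5 → … → MRCA → … → sp4; the MRCA is the node subtending ((sp5,sp46),(sp7,((sp62,(sp25,((sp21,sp28),sp4),sp39)),sp11,sp48),sp17)).
Branch lengths along that path: 0.157 + 0.060 + 0.175 + 0.256 + 0.101 + 0.088 + 0.296 + 0.020 = 1.153.

1.153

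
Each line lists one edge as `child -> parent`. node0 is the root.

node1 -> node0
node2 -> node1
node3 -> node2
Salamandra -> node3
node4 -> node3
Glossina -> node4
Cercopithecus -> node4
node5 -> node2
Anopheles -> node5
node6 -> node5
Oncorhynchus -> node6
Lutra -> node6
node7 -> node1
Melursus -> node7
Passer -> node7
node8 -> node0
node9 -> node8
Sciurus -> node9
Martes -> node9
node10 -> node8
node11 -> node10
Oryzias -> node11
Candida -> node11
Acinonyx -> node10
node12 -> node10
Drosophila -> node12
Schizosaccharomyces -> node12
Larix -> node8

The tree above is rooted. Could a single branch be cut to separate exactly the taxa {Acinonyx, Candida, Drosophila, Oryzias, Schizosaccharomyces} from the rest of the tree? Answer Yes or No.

Yes

The most recent common ancestor of these taxa subtends ((Oryzias,Candida),Acinonyx,(Drosophila,Schizosaccharomyces)).
That clade has exactly 5 tips — every listed taxon and nothing else — so the group is monophyletic.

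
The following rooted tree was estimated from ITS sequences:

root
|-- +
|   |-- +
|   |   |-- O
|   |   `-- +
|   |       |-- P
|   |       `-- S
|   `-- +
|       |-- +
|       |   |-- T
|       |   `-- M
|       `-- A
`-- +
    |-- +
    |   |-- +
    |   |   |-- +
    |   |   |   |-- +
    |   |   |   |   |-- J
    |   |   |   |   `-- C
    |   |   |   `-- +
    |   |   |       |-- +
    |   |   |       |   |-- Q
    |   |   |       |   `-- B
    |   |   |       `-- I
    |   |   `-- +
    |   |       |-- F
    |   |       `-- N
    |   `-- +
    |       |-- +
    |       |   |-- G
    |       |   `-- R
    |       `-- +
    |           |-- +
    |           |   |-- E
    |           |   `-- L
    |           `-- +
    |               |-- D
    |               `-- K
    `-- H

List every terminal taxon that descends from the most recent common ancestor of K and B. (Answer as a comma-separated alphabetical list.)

Tracing K: it sits inside (D,K).
Tracing B: it sits inside (Q,B).
The smallest clade enclosing both is ((((J,C),((Q,B),I)),(F,N)),((G,R),((E,L),(D,K)))); the answer is its 13 terminal taxa in alphabetical order.

B, C, D, E, F, G, I, J, K, L, N, Q, R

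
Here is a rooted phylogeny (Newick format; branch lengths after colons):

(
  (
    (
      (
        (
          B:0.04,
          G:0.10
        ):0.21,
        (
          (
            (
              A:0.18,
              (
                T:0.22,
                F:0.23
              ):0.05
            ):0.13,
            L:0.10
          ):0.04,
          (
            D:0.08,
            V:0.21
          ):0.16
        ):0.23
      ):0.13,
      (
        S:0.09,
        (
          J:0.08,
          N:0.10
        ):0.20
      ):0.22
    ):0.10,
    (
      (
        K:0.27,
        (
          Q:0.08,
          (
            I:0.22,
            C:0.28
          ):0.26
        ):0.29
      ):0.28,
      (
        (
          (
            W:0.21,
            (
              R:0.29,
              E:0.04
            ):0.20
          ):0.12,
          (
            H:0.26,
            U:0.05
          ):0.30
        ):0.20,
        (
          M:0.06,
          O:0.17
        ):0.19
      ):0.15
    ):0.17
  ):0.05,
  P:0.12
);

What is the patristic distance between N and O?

The path runs N → … → MRCA → … → O; the MRCA is the node subtending ((((B,G),(((A,(T,F)),L),(D,V))),(S,(J,N))),((K,(Q,(I,C))),(((W,(R,E)),(H,U)),(M,O)))).
Branch lengths along that path: 0.10 + 0.20 + 0.22 + 0.10 + 0.17 + 0.15 + 0.19 + 0.17 = 1.30.

1.30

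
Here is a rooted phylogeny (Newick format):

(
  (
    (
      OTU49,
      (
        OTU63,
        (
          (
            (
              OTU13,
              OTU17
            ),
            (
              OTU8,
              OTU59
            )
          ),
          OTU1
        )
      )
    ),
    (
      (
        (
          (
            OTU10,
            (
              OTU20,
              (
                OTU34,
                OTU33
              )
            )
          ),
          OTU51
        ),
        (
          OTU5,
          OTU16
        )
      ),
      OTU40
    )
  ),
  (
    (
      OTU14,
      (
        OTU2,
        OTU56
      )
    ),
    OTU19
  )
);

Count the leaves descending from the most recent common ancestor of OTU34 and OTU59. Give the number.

The MRCA of OTU34 and OTU59 is the node subtending ((OTU49,(OTU63,(((OTU13,OTU17),(OTU8,OTU59)),OTU1))),((((OTU10,(OTU20,(OTU34,OTU33))),OTU51),(OTU5,OTU16)),OTU40)).
That clade contains 15 terminal taxa: OTU1, OTU10, OTU13, OTU16, OTU17, OTU20, OTU33, OTU34, OTU40, OTU49, OTU5, OTU51, OTU59, OTU63, OTU8.

15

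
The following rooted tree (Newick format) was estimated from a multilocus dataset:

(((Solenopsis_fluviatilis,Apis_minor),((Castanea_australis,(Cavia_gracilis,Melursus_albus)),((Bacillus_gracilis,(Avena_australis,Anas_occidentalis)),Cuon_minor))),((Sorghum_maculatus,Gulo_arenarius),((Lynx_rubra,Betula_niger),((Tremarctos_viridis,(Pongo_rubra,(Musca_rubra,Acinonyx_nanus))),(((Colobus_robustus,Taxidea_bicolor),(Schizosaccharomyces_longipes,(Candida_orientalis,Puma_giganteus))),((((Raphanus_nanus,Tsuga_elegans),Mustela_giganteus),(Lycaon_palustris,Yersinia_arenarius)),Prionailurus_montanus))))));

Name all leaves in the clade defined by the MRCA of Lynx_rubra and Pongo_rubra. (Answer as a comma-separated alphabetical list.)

Acinonyx_nanus, Betula_niger, Candida_orientalis, Colobus_robustus, Lycaon_palustris, Lynx_rubra, Musca_rubra, Mustela_giganteus, Pongo_rubra, Prionailurus_montanus, Puma_giganteus, Raphanus_nanus, Schizosaccharomyces_longipes, Taxidea_bicolor, Tremarctos_viridis, Tsuga_elegans, Yersinia_arenarius

Tracing Lynx_rubra: it sits inside (Lynx_rubra,Betula_niger).
Tracing Pongo_rubra: it sits inside (Pongo_rubra,(Musca_rubra,Acinonyx_nanus)).
The smallest clade enclosing both is ((Lynx_rubra,Betula_niger),((Tremarctos_viridis,(Pongo_rubra,(Musca_rubra,Acinonyx_nanus))),(((Colobus_robustus,Taxidea_bicolor),(Schizosaccharomyces_longipes,(Candida_orientalis,Puma_giganteus))),((((Raphanus_nanus,Tsuga_elegans),Mustela_giganteus),(Lycaon_palustris,Yersinia_arenarius)),Prionailurus_montanus)))); the answer is its 17 terminal taxa in alphabetical order.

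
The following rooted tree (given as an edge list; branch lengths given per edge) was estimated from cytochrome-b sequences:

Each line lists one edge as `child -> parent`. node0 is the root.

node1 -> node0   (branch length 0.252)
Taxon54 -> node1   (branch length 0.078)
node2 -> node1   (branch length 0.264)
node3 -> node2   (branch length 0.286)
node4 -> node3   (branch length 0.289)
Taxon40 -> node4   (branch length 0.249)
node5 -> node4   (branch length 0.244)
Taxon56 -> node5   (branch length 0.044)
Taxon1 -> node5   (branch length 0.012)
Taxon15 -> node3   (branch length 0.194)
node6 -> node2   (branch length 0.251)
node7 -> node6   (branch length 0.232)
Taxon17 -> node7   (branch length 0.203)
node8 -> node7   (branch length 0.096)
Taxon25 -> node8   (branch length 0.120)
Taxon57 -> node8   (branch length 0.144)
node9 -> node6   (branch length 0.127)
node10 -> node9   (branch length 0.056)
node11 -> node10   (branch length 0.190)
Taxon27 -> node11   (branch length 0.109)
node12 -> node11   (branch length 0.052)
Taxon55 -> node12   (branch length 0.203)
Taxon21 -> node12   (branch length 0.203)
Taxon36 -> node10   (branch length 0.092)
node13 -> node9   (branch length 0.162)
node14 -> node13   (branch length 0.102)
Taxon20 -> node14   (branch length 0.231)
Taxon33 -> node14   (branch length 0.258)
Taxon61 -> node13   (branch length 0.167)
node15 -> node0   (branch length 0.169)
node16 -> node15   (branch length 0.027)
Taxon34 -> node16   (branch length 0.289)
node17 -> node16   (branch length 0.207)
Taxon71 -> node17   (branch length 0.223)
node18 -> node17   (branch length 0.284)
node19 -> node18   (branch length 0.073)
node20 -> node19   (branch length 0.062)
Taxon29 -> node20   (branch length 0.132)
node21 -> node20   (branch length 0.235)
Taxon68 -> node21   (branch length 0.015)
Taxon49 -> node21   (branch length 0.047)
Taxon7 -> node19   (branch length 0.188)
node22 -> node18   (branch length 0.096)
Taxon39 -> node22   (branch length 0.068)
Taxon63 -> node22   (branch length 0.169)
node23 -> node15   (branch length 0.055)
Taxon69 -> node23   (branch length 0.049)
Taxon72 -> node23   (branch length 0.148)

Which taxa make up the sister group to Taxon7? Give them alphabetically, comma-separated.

Taxon7 attaches to the tree at the node subtending ((Taxon29,(Taxon68,Taxon49)),Taxon7).
The other lineage descending from that same node — the sister group — is (Taxon29,(Taxon68,Taxon49)); its 3 tips in alphabetical order are the answer.

Taxon29, Taxon49, Taxon68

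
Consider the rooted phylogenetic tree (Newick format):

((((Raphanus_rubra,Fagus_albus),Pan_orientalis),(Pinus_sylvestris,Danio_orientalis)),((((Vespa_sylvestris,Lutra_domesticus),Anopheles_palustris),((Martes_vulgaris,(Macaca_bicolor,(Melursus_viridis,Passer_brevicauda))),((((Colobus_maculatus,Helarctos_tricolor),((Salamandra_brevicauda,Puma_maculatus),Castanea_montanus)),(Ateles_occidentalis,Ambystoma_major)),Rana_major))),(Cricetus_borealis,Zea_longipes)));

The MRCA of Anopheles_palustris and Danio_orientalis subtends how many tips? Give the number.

22

The MRCA of Anopheles_palustris and Danio_orientalis is the root, so the clade is the entire tree.
That clade contains 22 terminal taxa: Ambystoma_major, Anopheles_palustris, Ateles_occidentalis, Castanea_montanus, Colobus_maculatus, Cricetus_borealis, Danio_orientalis, Fagus_albus, Helarctos_tricolor, Lutra_domesticus, Macaca_bicolor, Martes_vulgaris, Melursus_viridis, Pan_orientalis, Passer_brevicauda, Pinus_sylvestris, Puma_maculatus, Rana_major, Raphanus_rubra, Salamandra_brevicauda, Vespa_sylvestris, Zea_longipes.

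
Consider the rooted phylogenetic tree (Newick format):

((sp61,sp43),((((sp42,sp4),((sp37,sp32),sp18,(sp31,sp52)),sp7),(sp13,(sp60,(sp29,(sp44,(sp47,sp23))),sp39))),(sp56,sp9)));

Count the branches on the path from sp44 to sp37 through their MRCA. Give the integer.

9

The MRCA of sp44 and sp37 is the node subtending (((sp42,sp4),((sp37,sp32),sp18,(sp31,sp52)),sp7),(sp13,(sp60,(sp29,(sp44,(sp47,sp23))),sp39))).
From sp44 up to that node: 5 branches. From sp37 up to the same node: 4 branches. Total: 5 + 4 = 9.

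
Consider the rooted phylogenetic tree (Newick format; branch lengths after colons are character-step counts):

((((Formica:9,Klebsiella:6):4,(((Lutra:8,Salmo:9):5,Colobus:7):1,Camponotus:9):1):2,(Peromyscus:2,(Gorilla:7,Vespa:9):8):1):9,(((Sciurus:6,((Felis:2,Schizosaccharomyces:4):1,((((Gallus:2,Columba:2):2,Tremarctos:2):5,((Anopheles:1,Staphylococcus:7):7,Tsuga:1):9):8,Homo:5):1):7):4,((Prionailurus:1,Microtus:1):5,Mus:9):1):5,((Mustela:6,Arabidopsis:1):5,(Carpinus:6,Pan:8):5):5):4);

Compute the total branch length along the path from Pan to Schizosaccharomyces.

The path runs Pan → … → MRCA → … → Schizosaccharomyces; the MRCA is the node subtending (((Sciurus,((Felis,Schizosaccharomyces),((((Gallus,Columba),Tremarctos),((Anopheles,Staphylococcus),Tsuga)),Homo))),((Prionailurus,Microtus),Mus)),((Mustela,Arabidopsis),(Carpinus,Pan))).
Branch lengths along that path: 8 + 5 + 5 + 5 + 4 + 7 + 1 + 4 = 39.

39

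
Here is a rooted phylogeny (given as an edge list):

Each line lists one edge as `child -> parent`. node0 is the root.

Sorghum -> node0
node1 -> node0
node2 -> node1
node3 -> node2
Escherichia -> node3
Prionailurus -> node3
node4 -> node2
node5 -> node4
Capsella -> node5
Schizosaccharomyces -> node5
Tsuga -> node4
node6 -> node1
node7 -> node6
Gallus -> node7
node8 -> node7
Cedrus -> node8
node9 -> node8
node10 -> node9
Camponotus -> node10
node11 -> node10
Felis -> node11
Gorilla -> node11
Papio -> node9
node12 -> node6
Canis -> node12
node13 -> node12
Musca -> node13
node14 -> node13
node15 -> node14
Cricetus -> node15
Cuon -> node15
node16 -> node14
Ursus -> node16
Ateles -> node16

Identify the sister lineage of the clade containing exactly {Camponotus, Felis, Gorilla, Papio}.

Cedrus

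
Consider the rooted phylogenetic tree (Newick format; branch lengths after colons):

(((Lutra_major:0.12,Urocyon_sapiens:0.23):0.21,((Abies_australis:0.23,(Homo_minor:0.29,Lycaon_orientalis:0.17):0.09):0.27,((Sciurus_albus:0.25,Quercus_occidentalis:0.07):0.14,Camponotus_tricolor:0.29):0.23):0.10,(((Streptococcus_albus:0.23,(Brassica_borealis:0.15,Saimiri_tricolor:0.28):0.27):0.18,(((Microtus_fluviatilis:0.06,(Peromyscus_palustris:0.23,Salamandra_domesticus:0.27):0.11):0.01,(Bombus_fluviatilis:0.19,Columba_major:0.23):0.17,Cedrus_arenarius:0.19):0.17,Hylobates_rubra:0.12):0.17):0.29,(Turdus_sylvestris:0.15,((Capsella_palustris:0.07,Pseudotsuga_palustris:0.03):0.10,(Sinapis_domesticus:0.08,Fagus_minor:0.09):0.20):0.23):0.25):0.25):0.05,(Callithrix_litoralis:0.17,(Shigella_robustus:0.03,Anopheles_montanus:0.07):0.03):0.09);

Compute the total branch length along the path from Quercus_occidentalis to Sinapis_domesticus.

The path runs Quercus_occidentalis → … → MRCA → … → Sinapis_domesticus; the MRCA is the node subtending ((Lutra_major,Urocyon_sapiens),((Abies_australis,(Homo_minor,Lycaon_orientalis)),((Sciurus_albus,Quercus_occidentalis),Camponotus_tricolor)),(((Streptococcus_albus,(Brassica_borealis,Saimiri_tricolor)),(((Microtus_fluviatilis,(Peromyscus_palustris,Salamandra_domesticus)),(Bombus_fluviatilis,Columba_major),Cedrus_arenarius),Hylobates_rubra)),(Turdus_sylvestris,((Capsella_palustris,Pseudotsuga_palustris),(Sinapis_domesticus,Fagus_minor))))).
Branch lengths along that path: 0.07 + 0.14 + 0.23 + 0.10 + 0.25 + 0.25 + 0.23 + 0.20 + 0.08 = 1.55.

1.55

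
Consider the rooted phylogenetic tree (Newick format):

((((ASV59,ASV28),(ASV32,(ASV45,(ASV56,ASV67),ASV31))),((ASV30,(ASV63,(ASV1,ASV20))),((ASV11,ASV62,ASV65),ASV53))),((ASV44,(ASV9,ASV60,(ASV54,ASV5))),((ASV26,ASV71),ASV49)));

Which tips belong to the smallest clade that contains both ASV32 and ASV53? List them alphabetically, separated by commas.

Tracing ASV32: it sits inside (ASV32,(ASV45,(ASV56,ASV67),ASV31)).
Tracing ASV53: it sits inside ((ASV11,ASV62,ASV65),ASV53).
The smallest clade enclosing both is (((ASV59,ASV28),(ASV32,(ASV45,(ASV56,ASV67),ASV31))),((ASV30,(ASV63,(ASV1,ASV20))),((ASV11,ASV62,ASV65),ASV53))); the answer is its 15 terminal taxa in alphabetical order.

ASV1, ASV11, ASV20, ASV28, ASV30, ASV31, ASV32, ASV45, ASV53, ASV56, ASV59, ASV62, ASV63, ASV65, ASV67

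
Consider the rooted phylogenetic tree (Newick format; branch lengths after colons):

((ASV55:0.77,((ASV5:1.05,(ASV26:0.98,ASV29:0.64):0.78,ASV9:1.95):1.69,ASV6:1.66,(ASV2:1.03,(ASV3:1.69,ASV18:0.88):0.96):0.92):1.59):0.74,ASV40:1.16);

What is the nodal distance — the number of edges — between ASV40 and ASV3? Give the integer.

The MRCA of ASV40 and ASV3 is the root of the tree.
From ASV40 up to that node: 1 branch. From ASV3 up to the same node: 5 branches. Total: 1 + 5 = 6.

6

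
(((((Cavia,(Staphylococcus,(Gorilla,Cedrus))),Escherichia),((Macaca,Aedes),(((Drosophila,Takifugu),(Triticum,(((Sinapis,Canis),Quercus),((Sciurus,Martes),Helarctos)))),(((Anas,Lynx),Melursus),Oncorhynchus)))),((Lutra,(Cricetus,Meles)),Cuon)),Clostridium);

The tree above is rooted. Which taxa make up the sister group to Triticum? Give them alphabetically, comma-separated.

Triticum attaches to the tree at the node subtending (Triticum,(((Sinapis,Canis),Quercus),((Sciurus,Martes),Helarctos))).
The other lineage descending from that same node — the sister group — is (((Sinapis,Canis),Quercus),((Sciurus,Martes),Helarctos)); its 6 tips in alphabetical order are the answer.

Canis, Helarctos, Martes, Quercus, Sciurus, Sinapis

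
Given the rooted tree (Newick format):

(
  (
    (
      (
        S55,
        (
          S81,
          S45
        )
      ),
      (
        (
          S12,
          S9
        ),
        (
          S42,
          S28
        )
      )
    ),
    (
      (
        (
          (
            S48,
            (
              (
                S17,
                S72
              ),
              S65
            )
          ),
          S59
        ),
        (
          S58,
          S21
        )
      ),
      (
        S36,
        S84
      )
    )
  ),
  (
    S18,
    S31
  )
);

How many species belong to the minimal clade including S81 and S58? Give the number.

16

The MRCA of S81 and S58 is the node subtending (((S55,(S81,S45)),((S12,S9),(S42,S28))),((((S48,((S17,S72),S65)),S59),(S58,S21)),(S36,S84))).
That clade contains 16 terminal taxa: S12, S17, S21, S28, S36, S42, S45, S48, S55, S58, S59, S65, S72, S81, S84, S9.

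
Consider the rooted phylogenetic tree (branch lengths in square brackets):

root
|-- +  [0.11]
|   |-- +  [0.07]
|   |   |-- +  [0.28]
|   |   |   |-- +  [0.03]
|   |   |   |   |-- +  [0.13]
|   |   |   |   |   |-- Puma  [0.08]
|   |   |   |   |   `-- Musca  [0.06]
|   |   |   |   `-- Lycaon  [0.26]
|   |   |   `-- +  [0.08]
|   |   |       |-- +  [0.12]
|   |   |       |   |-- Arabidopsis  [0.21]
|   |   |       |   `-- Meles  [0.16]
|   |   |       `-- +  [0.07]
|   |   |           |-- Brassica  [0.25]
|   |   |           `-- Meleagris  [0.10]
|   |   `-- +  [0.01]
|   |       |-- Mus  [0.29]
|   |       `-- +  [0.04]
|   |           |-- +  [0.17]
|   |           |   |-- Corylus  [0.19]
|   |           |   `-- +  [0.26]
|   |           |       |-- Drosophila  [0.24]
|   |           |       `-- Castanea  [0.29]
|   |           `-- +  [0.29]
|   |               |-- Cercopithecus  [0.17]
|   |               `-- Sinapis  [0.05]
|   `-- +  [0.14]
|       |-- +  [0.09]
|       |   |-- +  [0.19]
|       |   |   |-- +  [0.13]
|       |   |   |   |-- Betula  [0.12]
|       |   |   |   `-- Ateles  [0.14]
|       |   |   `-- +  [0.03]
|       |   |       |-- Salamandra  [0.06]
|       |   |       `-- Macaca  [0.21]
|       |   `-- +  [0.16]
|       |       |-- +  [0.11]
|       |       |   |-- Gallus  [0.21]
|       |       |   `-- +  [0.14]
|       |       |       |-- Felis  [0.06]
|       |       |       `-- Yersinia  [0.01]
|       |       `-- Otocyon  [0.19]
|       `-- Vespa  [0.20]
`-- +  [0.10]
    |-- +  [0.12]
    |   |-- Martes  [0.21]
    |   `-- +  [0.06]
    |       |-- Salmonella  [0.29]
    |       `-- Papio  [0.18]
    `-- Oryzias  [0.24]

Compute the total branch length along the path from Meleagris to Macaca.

1.26

The path runs Meleagris → … → MRCA → … → Macaca; the MRCA is the node subtending (((((Puma,Musca),Lycaon),((Arabidopsis,Meles),(Brassica,Meleagris))),(Mus,((Corylus,(Drosophila,Castanea)),(Cercopithecus,Sinapis)))),((((Betula,Ateles),(Salamandra,Macaca)),((Gallus,(Felis,Yersinia)),Otocyon)),Vespa)).
Branch lengths along that path: 0.10 + 0.07 + 0.08 + 0.28 + 0.07 + 0.14 + 0.09 + 0.19 + 0.03 + 0.21 = 1.26.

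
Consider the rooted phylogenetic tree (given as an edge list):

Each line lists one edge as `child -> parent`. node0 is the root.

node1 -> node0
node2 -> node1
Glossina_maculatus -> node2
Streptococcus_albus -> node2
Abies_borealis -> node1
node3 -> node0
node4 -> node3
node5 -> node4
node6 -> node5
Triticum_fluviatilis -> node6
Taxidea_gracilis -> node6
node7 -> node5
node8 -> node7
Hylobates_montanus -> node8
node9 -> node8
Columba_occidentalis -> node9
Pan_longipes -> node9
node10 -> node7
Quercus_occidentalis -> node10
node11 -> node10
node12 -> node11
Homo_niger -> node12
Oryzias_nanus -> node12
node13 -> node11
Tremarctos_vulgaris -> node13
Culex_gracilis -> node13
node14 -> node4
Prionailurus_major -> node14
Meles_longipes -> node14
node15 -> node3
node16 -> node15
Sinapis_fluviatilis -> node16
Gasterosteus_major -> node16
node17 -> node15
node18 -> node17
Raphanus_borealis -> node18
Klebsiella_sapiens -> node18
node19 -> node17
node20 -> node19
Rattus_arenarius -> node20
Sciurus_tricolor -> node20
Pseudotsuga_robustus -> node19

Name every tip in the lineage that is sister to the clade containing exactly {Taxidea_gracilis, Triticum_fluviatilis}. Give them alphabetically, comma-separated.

The clade containing exactly {Taxidea_gracilis, Triticum_fluviatilis} attaches to the tree at the node subtending ((Triticum_fluviatilis,Taxidea_gracilis),((Hylobates_montanus,(Columba_occidentalis,Pan_longipes)),(Quercus_occidentalis,((Homo_niger,Oryzias_nanus),(Tremarctos_vulgaris,Culex_gracilis))))).
The other lineage descending from that same node — the sister group — is ((Hylobates_montanus,(Columba_occidentalis,Pan_longipes)),(Quercus_occidentalis,((Homo_niger,Oryzias_nanus),(Tremarctos_vulgaris,Culex_gracilis)))); its 8 tips in alphabetical order are the answer.

Columba_occidentalis, Culex_gracilis, Homo_niger, Hylobates_montanus, Oryzias_nanus, Pan_longipes, Quercus_occidentalis, Tremarctos_vulgaris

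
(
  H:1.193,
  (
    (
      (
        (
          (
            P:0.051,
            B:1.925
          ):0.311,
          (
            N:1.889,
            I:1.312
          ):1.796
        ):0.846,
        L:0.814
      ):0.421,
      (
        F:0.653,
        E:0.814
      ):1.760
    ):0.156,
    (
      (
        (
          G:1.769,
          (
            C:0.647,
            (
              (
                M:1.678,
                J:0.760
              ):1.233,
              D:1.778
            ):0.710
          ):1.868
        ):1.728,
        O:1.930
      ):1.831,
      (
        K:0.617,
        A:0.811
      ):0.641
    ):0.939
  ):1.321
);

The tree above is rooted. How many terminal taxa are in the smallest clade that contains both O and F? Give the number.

15

The MRCA of O and F is the node subtending (((((P,B),(N,I)),L),(F,E)),(((G,(C,((M,J),D))),O),(K,A))).
That clade contains 15 terminal taxa: A, B, C, D, E, F, G, I, J, K, L, M, N, O, P.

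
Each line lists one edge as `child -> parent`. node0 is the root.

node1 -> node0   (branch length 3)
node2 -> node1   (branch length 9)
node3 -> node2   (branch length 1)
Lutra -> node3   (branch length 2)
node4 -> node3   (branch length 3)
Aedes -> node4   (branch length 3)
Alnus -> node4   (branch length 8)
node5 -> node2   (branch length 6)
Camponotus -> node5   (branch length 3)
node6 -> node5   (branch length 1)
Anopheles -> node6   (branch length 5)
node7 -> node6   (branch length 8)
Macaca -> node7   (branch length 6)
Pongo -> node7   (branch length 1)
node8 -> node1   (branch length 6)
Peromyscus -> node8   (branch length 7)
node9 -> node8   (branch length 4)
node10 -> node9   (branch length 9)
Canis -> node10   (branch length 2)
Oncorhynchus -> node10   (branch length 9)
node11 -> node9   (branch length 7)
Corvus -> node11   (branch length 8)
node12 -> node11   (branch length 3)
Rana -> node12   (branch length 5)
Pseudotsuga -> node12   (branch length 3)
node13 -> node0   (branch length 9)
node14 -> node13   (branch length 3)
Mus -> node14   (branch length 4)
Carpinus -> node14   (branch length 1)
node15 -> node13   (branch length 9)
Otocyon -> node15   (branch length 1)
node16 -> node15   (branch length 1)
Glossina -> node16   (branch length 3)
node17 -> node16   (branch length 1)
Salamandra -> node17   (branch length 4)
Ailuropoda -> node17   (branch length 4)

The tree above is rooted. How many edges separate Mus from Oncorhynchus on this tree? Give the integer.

The MRCA of Mus and Oncorhynchus is the root of the tree.
From Mus up to that node: 3 branches. From Oncorhynchus up to the same node: 5 branches. Total: 3 + 5 = 8.

8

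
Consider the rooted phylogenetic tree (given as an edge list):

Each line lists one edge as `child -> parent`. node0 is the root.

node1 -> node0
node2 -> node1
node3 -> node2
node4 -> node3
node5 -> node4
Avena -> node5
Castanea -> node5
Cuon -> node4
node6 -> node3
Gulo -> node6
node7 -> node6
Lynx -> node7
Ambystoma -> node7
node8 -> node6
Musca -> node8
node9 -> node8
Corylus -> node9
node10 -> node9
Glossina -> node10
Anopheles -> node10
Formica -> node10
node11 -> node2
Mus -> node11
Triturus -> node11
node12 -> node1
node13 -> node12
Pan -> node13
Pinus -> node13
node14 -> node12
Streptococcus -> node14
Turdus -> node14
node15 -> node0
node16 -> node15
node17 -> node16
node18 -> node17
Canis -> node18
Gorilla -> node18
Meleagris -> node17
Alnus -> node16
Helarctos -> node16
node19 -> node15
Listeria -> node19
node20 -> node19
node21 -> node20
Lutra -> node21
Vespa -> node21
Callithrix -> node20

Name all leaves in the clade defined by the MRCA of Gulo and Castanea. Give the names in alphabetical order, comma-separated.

Ambystoma, Anopheles, Avena, Castanea, Corylus, Cuon, Formica, Glossina, Gulo, Lynx, Musca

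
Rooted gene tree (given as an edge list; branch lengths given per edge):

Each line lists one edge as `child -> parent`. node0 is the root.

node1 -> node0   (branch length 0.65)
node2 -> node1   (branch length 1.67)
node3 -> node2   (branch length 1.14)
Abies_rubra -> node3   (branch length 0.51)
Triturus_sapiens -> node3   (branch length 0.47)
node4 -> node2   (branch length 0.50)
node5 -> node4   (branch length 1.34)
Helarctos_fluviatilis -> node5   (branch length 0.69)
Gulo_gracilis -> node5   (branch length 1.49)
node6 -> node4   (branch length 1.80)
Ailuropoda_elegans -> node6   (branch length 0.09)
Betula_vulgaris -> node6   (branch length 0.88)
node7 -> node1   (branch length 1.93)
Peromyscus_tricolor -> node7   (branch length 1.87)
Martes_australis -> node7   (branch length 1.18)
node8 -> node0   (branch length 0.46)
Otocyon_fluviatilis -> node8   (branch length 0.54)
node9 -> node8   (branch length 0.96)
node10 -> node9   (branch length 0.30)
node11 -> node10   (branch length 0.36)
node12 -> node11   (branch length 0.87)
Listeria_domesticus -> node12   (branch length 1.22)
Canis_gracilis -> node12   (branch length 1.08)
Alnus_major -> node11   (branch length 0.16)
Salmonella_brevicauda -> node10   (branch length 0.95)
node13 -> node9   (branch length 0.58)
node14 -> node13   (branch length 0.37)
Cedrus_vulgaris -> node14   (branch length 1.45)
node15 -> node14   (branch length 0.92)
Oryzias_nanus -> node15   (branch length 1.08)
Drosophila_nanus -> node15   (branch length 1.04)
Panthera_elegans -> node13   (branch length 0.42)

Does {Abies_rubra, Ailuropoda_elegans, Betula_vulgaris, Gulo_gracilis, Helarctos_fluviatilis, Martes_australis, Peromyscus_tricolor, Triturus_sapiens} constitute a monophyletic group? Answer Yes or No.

The most recent common ancestor of these taxa subtends (((Abies_rubra,Triturus_sapiens),((Helarctos_fluviatilis,Gulo_gracilis),(Ailuropoda_elegans,Betula_vulgaris))),(Peromyscus_tricolor,Martes_australis)).
That clade has exactly 8 tips — every listed taxon and nothing else — so the group is monophyletic.

Yes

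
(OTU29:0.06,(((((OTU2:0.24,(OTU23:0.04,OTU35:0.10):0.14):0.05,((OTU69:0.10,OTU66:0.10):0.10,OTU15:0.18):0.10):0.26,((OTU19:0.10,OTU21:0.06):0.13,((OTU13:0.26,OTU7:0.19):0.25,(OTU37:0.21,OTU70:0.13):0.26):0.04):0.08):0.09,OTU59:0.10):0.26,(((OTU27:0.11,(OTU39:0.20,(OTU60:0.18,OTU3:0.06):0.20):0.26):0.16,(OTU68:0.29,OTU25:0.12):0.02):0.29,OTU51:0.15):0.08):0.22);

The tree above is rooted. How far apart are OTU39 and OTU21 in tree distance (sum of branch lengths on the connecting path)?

The path runs OTU39 → … → MRCA → … → OTU21; the MRCA is the node subtending (((((OTU2,(OTU23,OTU35)),((OTU69,OTU66),OTU15)),((OTU19,OTU21),((OTU13,OTU7),(OTU37,OTU70)))),OTU59),(((OTU27,(OTU39,(OTU60,OTU3))),(OTU68,OTU25)),OTU51)).
Branch lengths along that path: 0.20 + 0.26 + 0.16 + 0.29 + 0.08 + 0.26 + 0.09 + 0.08 + 0.13 + 0.06 = 1.61.

1.61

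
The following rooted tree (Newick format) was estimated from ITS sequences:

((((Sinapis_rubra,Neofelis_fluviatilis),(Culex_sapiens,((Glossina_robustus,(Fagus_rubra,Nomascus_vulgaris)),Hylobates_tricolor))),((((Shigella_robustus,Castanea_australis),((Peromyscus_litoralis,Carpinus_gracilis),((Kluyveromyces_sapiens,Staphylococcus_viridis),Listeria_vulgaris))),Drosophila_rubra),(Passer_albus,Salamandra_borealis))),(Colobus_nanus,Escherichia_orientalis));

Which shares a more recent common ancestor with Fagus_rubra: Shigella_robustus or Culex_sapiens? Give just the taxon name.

The MRCA of Fagus_rubra and Culex_sapiens subtends (Culex_sapiens,((Glossina_robustus,(Fagus_rubra,Nomascus_vulgaris)),Hylobates_tricolor)) (5 taxa).
The MRCA of Fagus_rubra and Shigella_robustus subtends (((Sinapis_rubra,Neofelis_fluviatilis),(Culex_sapiens,((Glossina_robustus,(Fagus_rubra,Nomascus_vulgaris)),Hylobates_tricolor))),((((Shigella_robustus,Castanea_australis),((Peromyscus_litoralis,Carpinus_gracilis),((Kluyveromyces_sapiens,Staphylococcus_viridis),Listeria_vulgaris))),Drosophila_rubra),(Passer_albus,Salamandra_borealis))) (17 taxa).
The first is nested inside the second, so Fagus_rubra shares a more recent common ancestor with Culex_sapiens.

Culex_sapiens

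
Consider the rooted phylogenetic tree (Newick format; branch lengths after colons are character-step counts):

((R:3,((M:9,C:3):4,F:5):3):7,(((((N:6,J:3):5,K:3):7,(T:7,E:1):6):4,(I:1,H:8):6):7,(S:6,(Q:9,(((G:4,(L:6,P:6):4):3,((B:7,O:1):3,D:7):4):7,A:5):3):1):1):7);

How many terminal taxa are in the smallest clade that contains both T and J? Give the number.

5

The MRCA of T and J is the node subtending (((N,J),K),(T,E)).
That clade contains 5 terminal taxa: E, J, K, N, T.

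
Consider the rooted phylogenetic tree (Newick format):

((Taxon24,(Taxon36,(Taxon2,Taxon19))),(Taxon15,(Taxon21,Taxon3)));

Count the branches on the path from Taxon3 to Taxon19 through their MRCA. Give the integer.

7

The MRCA of Taxon3 and Taxon19 is the root of the tree.
From Taxon3 up to that node: 3 branches. From Taxon19 up to the same node: 4 branches. Total: 3 + 4 = 7.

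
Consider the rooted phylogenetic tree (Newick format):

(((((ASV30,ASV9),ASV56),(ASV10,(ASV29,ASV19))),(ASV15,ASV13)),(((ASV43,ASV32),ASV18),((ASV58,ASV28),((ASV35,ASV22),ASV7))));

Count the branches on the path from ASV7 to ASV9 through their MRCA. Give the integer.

9

The MRCA of ASV7 and ASV9 is the root of the tree.
From ASV7 up to that node: 4 branches. From ASV9 up to the same node: 5 branches. Total: 4 + 5 = 9.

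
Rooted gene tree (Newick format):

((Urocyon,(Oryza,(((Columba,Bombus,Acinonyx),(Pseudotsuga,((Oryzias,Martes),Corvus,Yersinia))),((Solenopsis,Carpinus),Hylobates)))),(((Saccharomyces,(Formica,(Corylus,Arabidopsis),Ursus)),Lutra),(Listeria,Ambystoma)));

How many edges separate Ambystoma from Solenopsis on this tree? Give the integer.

9

The MRCA of Ambystoma and Solenopsis is the root of the tree.
From Ambystoma up to that node: 3 branches. From Solenopsis up to the same node: 6 branches. Total: 3 + 6 = 9.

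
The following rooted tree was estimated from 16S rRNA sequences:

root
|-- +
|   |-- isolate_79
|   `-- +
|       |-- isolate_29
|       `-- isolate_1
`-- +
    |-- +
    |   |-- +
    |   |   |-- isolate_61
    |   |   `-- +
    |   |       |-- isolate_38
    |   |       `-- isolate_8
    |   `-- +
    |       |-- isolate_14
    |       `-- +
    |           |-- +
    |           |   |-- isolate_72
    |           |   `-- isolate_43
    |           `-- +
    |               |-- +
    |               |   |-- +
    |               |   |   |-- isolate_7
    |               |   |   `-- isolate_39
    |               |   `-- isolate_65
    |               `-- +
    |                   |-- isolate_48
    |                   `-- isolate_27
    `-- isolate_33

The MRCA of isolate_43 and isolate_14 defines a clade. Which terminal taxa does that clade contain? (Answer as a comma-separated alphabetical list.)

isolate_14, isolate_27, isolate_39, isolate_43, isolate_48, isolate_65, isolate_7, isolate_72

Tracing isolate_43: it sits inside (isolate_72,isolate_43).
Tracing isolate_14: it sits inside (isolate_14,((isolate_72,isolate_43),(((isolate_7,isolate_39),isolate_65),(isolate_48,isolate_27)))).
The smallest clade enclosing both is (isolate_14,((isolate_72,isolate_43),(((isolate_7,isolate_39),isolate_65),(isolate_48,isolate_27)))); the answer is its 8 terminal taxa in alphabetical order.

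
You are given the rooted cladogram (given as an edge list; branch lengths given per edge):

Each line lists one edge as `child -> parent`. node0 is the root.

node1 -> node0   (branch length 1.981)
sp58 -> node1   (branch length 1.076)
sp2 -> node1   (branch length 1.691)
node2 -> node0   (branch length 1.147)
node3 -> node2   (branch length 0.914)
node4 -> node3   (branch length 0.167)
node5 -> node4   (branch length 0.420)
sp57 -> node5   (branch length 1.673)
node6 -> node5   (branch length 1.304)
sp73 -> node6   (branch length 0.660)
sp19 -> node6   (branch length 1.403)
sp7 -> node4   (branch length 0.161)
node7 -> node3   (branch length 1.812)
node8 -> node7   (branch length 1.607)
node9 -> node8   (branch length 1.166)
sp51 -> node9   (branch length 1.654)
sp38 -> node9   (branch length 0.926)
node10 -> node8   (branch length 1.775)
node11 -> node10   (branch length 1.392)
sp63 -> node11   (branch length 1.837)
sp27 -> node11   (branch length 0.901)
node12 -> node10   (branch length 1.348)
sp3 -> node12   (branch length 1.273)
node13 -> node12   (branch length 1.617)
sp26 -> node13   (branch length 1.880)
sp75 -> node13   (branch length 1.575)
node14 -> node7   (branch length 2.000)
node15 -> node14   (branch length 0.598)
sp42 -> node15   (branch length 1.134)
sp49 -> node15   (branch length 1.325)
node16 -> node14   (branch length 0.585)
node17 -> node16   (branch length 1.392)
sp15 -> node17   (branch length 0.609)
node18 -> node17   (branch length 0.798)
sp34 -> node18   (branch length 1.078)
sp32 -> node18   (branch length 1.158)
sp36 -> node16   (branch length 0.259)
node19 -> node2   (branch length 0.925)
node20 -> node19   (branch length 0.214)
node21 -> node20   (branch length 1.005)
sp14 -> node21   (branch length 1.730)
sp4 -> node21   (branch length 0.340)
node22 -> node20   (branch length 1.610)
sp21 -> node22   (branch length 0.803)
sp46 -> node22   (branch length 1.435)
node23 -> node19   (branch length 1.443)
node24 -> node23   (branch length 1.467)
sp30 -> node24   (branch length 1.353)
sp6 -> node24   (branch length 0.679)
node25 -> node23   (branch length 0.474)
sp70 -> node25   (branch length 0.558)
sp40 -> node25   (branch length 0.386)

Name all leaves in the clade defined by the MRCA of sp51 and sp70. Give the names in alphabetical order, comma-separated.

sp14, sp15, sp19, sp21, sp26, sp27, sp3, sp30, sp32, sp34, sp36, sp38, sp4, sp40, sp42, sp46, sp49, sp51, sp57, sp6, sp63, sp7, sp70, sp73, sp75

Tracing sp51: it sits inside (sp51,sp38).
Tracing sp70: it sits inside (sp70,sp40).
The smallest clade enclosing both is ((((sp57,(sp73,sp19)),sp7),(((sp51,sp38),((sp63,sp27),(sp3,(sp26,sp75)))),((sp42,sp49),((sp15,(sp34,sp32)),sp36)))),(((sp14,sp4),(sp21,sp46)),((sp30,sp6),(sp70,sp40)))); the answer is its 25 terminal taxa in alphabetical order.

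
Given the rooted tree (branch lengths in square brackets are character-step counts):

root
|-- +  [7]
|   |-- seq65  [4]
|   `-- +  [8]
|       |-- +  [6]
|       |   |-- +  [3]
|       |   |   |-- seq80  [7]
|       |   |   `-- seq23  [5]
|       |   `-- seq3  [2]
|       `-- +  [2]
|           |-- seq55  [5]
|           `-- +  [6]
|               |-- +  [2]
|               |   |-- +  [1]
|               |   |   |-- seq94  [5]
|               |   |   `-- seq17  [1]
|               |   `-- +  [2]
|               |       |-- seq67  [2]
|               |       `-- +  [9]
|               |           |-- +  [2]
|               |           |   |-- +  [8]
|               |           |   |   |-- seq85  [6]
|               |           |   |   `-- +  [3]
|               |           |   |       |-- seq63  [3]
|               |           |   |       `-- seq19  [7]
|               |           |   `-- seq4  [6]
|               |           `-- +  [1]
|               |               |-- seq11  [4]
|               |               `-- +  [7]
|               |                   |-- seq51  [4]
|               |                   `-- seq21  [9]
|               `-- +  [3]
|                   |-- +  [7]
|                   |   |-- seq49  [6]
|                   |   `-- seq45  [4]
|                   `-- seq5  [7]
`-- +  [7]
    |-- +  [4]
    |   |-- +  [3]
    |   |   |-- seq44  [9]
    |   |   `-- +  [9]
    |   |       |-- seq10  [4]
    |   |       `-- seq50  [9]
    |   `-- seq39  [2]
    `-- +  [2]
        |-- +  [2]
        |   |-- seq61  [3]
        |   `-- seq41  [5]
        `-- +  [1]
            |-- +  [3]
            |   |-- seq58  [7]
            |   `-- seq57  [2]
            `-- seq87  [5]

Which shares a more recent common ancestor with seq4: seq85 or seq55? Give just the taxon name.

seq85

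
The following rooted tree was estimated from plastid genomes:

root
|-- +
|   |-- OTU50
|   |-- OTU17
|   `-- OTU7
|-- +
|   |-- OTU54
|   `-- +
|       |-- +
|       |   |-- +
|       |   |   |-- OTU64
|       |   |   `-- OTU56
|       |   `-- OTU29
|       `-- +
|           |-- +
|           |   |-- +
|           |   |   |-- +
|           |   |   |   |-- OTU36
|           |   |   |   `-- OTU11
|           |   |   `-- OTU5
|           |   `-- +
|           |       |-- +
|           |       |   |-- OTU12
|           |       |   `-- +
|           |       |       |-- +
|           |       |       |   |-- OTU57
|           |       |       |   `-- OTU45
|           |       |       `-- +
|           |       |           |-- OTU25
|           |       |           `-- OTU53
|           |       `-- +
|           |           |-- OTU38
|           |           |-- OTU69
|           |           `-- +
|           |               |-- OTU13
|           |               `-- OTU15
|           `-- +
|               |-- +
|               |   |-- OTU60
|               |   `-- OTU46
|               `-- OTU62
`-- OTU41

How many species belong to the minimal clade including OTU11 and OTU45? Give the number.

The MRCA of OTU11 and OTU45 is the node subtending (((OTU36,OTU11),OTU5),((OTU12,((OTU57,OTU45),(OTU25,OTU53))),(OTU38,OTU69,(OTU13,OTU15)))).
That clade contains 12 terminal taxa: OTU11, OTU12, OTU13, OTU15, OTU25, OTU36, OTU38, OTU45, OTU5, OTU53, OTU57, OTU69.

12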